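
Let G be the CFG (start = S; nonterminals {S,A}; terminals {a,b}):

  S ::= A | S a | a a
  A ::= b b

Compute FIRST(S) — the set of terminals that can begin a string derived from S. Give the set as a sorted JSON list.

FIRST iteration:
round 1:
  A via A→b b: +{b}
  S via S→A: +{b}
  S via S→a a: +{a}
  FIRST[S]={a,b}  FIRST[A]={b}
round 2: done
  FIRST[S]={a,b}  FIRST[A]={b}

FIRST(S) = ["a", "b"]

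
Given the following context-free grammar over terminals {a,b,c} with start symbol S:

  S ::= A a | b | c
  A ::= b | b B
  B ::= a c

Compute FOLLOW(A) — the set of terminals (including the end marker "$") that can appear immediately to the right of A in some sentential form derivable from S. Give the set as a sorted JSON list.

FIRST iteration:
round 1:
  A via A→b: +{b}
  B via B→a c: +{a}
  S via S→A a: +{b}
  S via S→c: +{c}
  S: {b,c}  A: {b}  B: {a}
round 2: (no change)
  S: {b,c}  A: {b}  B: {a}

FOLLOW sets:
initialize: $ ∈ FOLLOW(S)
[1]
  S→A a: FOLLOW(A) ⊇ FIRST(a) = {a}; new: +{a}
  FOLLOW(S)={$}  FOLLOW(A)={a}  FOLLOW(B)={}
[2]
  A→b B: FOLLOW(B) ⊇ FOLLOW(A) ⊇ {a}; new: +{a}
  FOLLOW(S)={$}  FOLLOW(A)={a}  FOLLOW(B)={a}
[3] done
  FOLLOW(S)={$}  FOLLOW(A)={a}  FOLLOW(B)={a}

FOLLOW(A) = ["a"]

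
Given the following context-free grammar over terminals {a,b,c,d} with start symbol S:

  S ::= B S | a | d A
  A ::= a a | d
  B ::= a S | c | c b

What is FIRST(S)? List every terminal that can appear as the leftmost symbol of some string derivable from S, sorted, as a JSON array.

FIRST sets, iterate to fixpoint:
iter 1:
  A via A→a a: +{a}
  A via A→d: +{d}
  B via B→a S: +{a}
  B via B→c: +{c}
  S via S→B S: +{a,c}
  S via S→d A: +{d}
  FIRST(S)={a,c,d}  FIRST(A)={a,d}  FIRST(B)={a,c}
iter 2: done
  FIRST(S)={a,c,d}  FIRST(A)={a,d}  FIRST(B)={a,c}

FIRST(S) = ["a", "c", "d"]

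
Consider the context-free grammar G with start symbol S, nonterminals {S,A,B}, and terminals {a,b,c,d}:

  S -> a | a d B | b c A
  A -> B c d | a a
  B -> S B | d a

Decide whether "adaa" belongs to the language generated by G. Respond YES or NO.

Convert to CNF:
  S -> T2 X5 | T3 X6 | a
  A -> B X4 | T2 T2
  B -> S B | T1 T2
  T0 -> c
  T1 -> d
  T2 -> a
  T3 -> b
  X4 -> T0 T1
  X5 -> T1 B
  X6 -> T0 A

CYK fill:
  [0..0]={S,T2}  "a"  orig:{S}
  [1..1]={T1}  "d"  orig:{}
  [2..2]={S,T2}  "a"  orig:{S}
  [3..3]={S,T2}  "a"  orig:{S}
  [0..1]=∅  "ad"
  [1..2]={B}  "da"
  [2..3]={A}  "aa"
  [0..2]={B}  "ada"
  [1..3]=∅  "daa"
  [0..3]=∅  "adaa"

S ∉ T[0,3] ⇒ NO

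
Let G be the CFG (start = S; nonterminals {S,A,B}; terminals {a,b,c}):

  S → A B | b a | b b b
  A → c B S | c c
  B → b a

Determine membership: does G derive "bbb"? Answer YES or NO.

CNF form of G:
  S -> A B | T1 T2 | T1 X4
  A -> T0 T0 | T0 X3
  B -> T1 T2
  T0 -> c
  T1 -> b
  T2 -> a
  X3 -> B S
  X4 -> T1 T1

Fill CYK table bottom-up:
  [0..0]={T1}  "b"  orig:{}
  [1..1]={T1}  "b"  orig:{}
  [2..2]={T1}  "b"  orig:{}
  [0..1]={X4}  "bb"  orig:{}
  [1..2]={X4}  "bb"  orig:{}
  [0..2]={S}  "bbb"

S ∈ T[0,2] ⇒ YES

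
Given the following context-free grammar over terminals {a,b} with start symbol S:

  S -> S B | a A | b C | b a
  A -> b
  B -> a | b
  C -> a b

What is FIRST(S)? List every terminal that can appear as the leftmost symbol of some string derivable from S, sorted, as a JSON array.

FIRST iteration:
round 1:
  A via A→b: +{b}
  B via B→a: +{a}
  B via B→b: +{b}
  C via C→a b: +{a}
  S via S→a A: +{a}
  S via S→b C: +{b}
  FIRST[S]={a,b}  FIRST[A]={b}  FIRST[B]={a,b}  FIRST[C]={a}
round 2: — fixpoint
  FIRST[S]={a,b}  FIRST[A]={b}  FIRST[B]={a,b}  FIRST[C]={a}

FIRST(S) = ["a", "b"]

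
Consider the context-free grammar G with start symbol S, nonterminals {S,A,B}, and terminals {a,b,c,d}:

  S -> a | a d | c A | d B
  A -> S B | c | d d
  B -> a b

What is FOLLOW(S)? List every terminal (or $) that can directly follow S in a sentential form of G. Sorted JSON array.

FIRST iteration:
round 1:
  A via A→c: +{c}
  A via A→d d: +{d}
  B via B→a b: +{a}
  S via S→a: +{a}
  S via S→c A: +{c}
  S via S→d B: +{d}
  FIRST(S)={a,c,d}  FIRST(A)={c,d}  FIRST(B)={a}
round 2:
  A via A→S B: +{a}
  FIRST(S)={a,c,d}  FIRST(A)={a,c,d}  FIRST(B)={a}
round 3: — fixpoint
  FIRST(S)={a,c,d}  FIRST(A)={a,c,d}  FIRST(B)={a}

FOLLOW iteration:
seed FOLLOW(S) with $
round 1:
  A→S B: FOLLOW(S) ⊇ FIRST(B) = {a}; new: +{a}
  S→c A: FOLLOW(A) ⊇ FOLLOW(S) ⊇ {$,a}; new: +{$,a}
  S→d B: FOLLOW(B) ⊇ FOLLOW(S) ⊇ {$,a}; new: +{$,a}
  FOLLOW(S)={$,a}  FOLLOW(A)={$,a}  FOLLOW(B)={$,a}
round 2: (no change)
  FOLLOW(S)={$,a}  FOLLOW(A)={$,a}  FOLLOW(B)={$,a}

FOLLOW(S) = ["$", "a"]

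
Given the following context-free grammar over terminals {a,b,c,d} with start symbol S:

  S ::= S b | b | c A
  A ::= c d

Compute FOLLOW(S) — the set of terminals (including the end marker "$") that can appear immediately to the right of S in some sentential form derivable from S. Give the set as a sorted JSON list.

FIRST sets, iterate to fixpoint:
round 1:
  A via A→c d: +{c}
  S via S→b: +{b}
  S via S→c A: +{c}
  FIRST[S]={b,c}  FIRST[A]={c}
round 2: — fixpoint
  FIRST[S]={b,c}  FIRST[A]={c}

FOLLOW iteration:
initialize: $ ∈ FOLLOW(S)
round 1:
  S→S b: FOLLOW(S) ⊇ FIRST(b) = {b}; new: +{b}
  S→c A: FOLLOW(A) ⊇ FOLLOW(S) ⊇ {$,b}; new: +{$,b}
  FOLLOW(S)={$,b}  FOLLOW(A)={$,b}
round 2: — fixpoint
  FOLLOW(S)={$,b}  FOLLOW(A)={$,b}

FOLLOW(S) = ["$", "b"]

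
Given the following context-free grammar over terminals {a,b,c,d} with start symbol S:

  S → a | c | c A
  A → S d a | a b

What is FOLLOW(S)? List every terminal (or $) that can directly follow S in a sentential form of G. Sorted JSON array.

Compute FIRST by fixpoint:
pass 1:
  A via A→a b: +{a}
  S via S→a: +{a}
  S via S→c: +{c}
  FIRST(S)={a,c}  FIRST(A)={a}
pass 2:
  A via A→S d a: +{c}
  FIRST(S)={a,c}  FIRST(A)={a,c}
pass 3: (no change)
  FIRST(S)={a,c}  FIRST(A)={a,c}

FOLLOW iteration:
initialize: $ ∈ FOLLOW(S)
pass 1:
  A→S d a: FOLLOW(S) ⊇ FIRST(d) = {d}; new: +{d}
  S→c A: FOLLOW(A) ⊇ FOLLOW(S) ⊇ {$,d}; new: +{$,d}
  S: {$,d}  A: {$,d}
pass 2: done
  S: {$,d}  A: {$,d}

FOLLOW(S) = ["$", "d"]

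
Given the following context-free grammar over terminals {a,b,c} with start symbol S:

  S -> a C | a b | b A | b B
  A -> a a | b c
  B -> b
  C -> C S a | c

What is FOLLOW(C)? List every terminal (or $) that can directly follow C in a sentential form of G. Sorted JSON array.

FIRST sets, iterate to fixpoint:
[1]
  A via A→a a: +{a}
  A via A→b c: +{b}
  B via B→b: +{b}
  C via C→c: +{c}
  S via S→a C: +{a}
  S via S→b A: +{b}
  FIRST(S)={a,b}  FIRST(A)={a,b}  FIRST(B)={b}  FIRST(C)={c}
[2] — fixpoint
  FIRST(S)={a,b}  FIRST(A)={a,b}  FIRST(B)={b}  FIRST(C)={c}

FOLLOW sets:
FOLLOW(S) := {$}
[1]
  C→C S a: FOLLOW(C) ⊇ FIRST(S) = {a,b}; new: +{a,b}
  C→C S a: FOLLOW(S) ⊇ FIRST(a) = {a}; new: +{a}
  S→a C: FOLLOW(C) ⊇ FOLLOW(S) ⊇ {$,a}; new: +{$}
  S→b A: FOLLOW(A) ⊇ FOLLOW(S) ⊇ {$,a}; new: +{$,a}
  S→b B: FOLLOW(B) ⊇ FOLLOW(S) ⊇ {$,a}; new: +{$,a}
  FOLLOW[S]={$,a}  FOLLOW[A]={$,a}  FOLLOW[B]={$,a}  FOLLOW[C]={$,a,b}
[2] (stable)
  FOLLOW[S]={$,a}  FOLLOW[A]={$,a}  FOLLOW[B]={$,a}  FOLLOW[C]={$,a,b}

FOLLOW(C) = ["$", "a", "b"]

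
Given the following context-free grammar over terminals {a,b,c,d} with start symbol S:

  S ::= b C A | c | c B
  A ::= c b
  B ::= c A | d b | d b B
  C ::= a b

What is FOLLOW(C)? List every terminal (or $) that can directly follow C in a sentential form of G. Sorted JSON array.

FIRST sets, iterate to fixpoint:
[1]
  A via A→c b: +{c}
  B via B→c A: +{c}
  B via B→d b: +{d}
  C via C→a b: +{a}
  S via S→b C A: +{b}
  S via S→c: +{c}
  S: {b,c}  A: {c}  B: {c,d}  C: {a}
[2] (no change)
  S: {b,c}  A: {c}  B: {c,d}  C: {a}

FOLLOW sets:
initialize: $ ∈ FOLLOW(S)
pass 1:
  S→b C A: FOLLOW(C) ⊇ FIRST(A) = {c}; new: +{c}
  S→b C A: FOLLOW(A) ⊇ FOLLOW(S) ⊇ {$}; new: +{$}
  S→c B: FOLLOW(B) ⊇ FOLLOW(S) ⊇ {$}; new: +{$}
  FOLLOW[S]={$}  FOLLOW[A]={$}  FOLLOW[B]={$}  FOLLOW[C]={c}
pass 2: done
  FOLLOW[S]={$}  FOLLOW[A]={$}  FOLLOW[B]={$}  FOLLOW[C]={c}

FOLLOW(C) = ["c"]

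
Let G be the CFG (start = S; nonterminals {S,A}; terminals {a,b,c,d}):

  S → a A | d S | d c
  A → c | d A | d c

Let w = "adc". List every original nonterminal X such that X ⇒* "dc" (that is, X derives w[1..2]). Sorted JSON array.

CNF form of G:
  S -> T0 S | T0 T1 | T2 A
  A -> T0 A | T0 T1 | c
  T0 -> d
  T1 -> c
  T2 -> a

CYK fill, restricted to cells inside w[1..2]:
  [1..1]={T0}  "d"  orig:{}
  [2..2]={A,T1}  "c"  orig:{A}
  [1..2]={A,S}  "dc"

Original NTs in T[1,2] deriving "dc": ["A", "S"]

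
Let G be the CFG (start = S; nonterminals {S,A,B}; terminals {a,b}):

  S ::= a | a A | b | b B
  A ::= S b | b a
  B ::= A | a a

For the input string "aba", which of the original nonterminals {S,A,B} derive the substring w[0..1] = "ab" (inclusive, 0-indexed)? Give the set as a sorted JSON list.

Convert to CNF:
  S -> T0 B | T1 A | a | b
  A -> S T0 | T0 T1
  B -> S T0 | T0 T1 | T1 T1
  T0 -> b
  T1 -> a

CYK table (by increasing span) (cells [i..j] with 0 ≤ i ≤ j ≤ 1 only):
  [0..0]={S,T1}  "a"  orig:{S}
  [1..1]={S,T0}  "b"  orig:{S}
  [0..1]={A,B}  "ab"

Original NTs in T[0,1] deriving "ab": ["A", "B"]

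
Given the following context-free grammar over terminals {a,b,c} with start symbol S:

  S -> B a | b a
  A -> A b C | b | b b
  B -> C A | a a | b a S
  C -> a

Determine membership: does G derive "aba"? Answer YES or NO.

Convert to CNF:
  S -> B T1 | T0 T1
  A -> A X2 | T0 T0 | b
  B -> C A | T0 X3 | T1 T1
  C -> a
  T0 -> b
  T1 -> a
  X2 -> T0 C
  X3 -> T1 S

Fill CYK table bottom-up:
  cell(0,0) a: {C,T1}  orig:{C}
  cell(1,1) b: {A,T0}  orig:{A}
  cell(2,2) a: {C,T1}  orig:{C}
  cell(0,1) ab: {B}
  cell(1,2) ba: {S,X2}  orig:{S}
  cell(0,2) aba: {S,X3}  orig:{S}

S ∈ T[0,2] ⇒ YES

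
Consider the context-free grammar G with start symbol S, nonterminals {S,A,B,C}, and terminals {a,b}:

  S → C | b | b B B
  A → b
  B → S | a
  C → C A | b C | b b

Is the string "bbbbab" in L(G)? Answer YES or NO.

CNF form of G:
  S -> C A | T0 C | T0 T0 | T0 X2 | b
  A -> b
  B -> C A | T0 C | T0 T0 | T0 X1 | a | b
  C -> C A | T0 C | T0 T0
  T0 -> b
  X1 -> B B
  X2 -> B B

CYK fill:
  cell(0,0) b: {A,B,S,T0}  orig:{A,B,S}
  cell(1,1) b: {A,B,S,T0}  orig:{A,B,S}
  cell(2,2) b: {A,B,S,T0}  orig:{A,B,S}
  cell(3,3) b: {A,B,S,T0}  orig:{A,B,S}
  cell(4,4) a: {B}
  cell(5,5) b: {A,B,S,T0}  orig:{A,B,S}
  cell(0,1) bb: {B,C,S,X1,X2}  orig:{B,C,S}
  cell(1,2) bb: {B,C,S,X1,X2}  orig:{B,C,S}
  cell(2,3) bb: {B,C,S,X1,X2}  orig:{B,C,S}
  cell(3,4) ba: {X1,X2}  orig:{}
  cell(4,5) ab: {X1,X2}  orig:{}
  cell(0,2) bbb: {B,C,S,X1,X2}  orig:{B,C,S}
  cell(1,3) bbb: {B,C,S,X1,X2}  orig:{B,C,S}
  cell(2,4) bba: {B,S,X1,X2}  orig:{B,S}
  cell(3,5) bab: {B,S}
  cell(0,3) bbbb: {B,C,S,X1,X2}  orig:{B,C,S}
  cell(1,4) bbba: {B,S,X1,X2}  orig:{B,S}
  cell(2,5) bbab: {X1,X2}  orig:{}
  cell(0,4) bbbba: {B,S,X1,X2}  orig:{B,S}
  cell(1,5) bbbab: {B,S,X1,X2}  orig:{B,S}
  cell(0,5) bbbbab: {B,S,X1,X2}  orig:{B,S}

S ∈ T[0,5] ⇒ YES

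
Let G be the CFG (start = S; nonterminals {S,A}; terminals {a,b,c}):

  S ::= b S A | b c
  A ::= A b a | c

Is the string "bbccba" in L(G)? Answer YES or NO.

Convert to CNF:
  S -> T0 T2 | T0 X4
  A -> A X3 | c
  T0 -> b
  T1 -> a
  T2 -> c
  X3 -> T0 T1
  X4 -> S A

CYK table (by increasing span):
  T[0,0] 'b' = {T0}  orig:{}
  T[1,1] 'b' = {T0}  orig:{}
  T[2,2] 'c' = {A,T2}  orig:{A}
  T[3,3] 'c' = {A,T2}  orig:{A}
  T[4,4] 'b' = {T0}  orig:{}
  T[5,5] 'a' = {T1}  orig:{}
  T[0,1] 'bb' = ∅
  T[1,2] 'bc' = {S}
  T[2,3] 'cc' = ∅
  T[3,4] 'cb' = ∅
  T[4,5] 'ba' = {X3}  orig:{}
  T[0,2] 'bbc' = ∅
  T[1,3] 'bcc' = {X4}  orig:{}
  T[2,4] 'ccb' = ∅
  T[3,5] 'cba' = {A}
  T[0,3] 'bbcc' = {S}
  T[1,4] 'bccb' = ∅
  T[2,5] 'ccba' = ∅
  T[0,4] 'bbccb' = ∅
  T[1,5] 'bccba' = {X4}  orig:{}
  T[0,5] 'bbccba' = {S}

S ∈ T[0,5] ⇒ YES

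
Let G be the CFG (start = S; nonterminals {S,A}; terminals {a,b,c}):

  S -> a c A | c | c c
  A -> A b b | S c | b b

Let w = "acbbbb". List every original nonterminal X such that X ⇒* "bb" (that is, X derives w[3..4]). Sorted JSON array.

Convert to CNF:
  S -> T1 T1 | T2 X4 | c
  A -> A X3 | S T1 | T0 T0
  T0 -> b
  T1 -> c
  T2 -> a
  X3 -> T0 T0
  X4 -> T1 A

CYK table (by increasing span), restricted to cells inside w[3..4]:
  [3..3]={T0}  "b"  orig:{}
  [4..4]={T0}  "b"  orig:{}
  [3..4]={A,X3}  "bb"  orig:{A}

Original NTs in T[3,4] deriving "bb": ["A"]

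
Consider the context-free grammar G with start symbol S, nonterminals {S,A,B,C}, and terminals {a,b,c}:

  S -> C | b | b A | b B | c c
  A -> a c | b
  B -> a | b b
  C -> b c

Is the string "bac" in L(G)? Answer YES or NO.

Convert to CNF:
  S -> T1 T1 | T2 A | T2 B | T2 T1 | b
  A -> T0 T1 | b
  B -> T2 T2 | a
  C -> T2 T1
  T0 -> a
  T1 -> c
  T2 -> b

CYK fill:
  cell(0,0) b: {A,S,T2}  orig:{A,S}
  cell(1,1) a: {B,T0}  orig:{B}
  cell(2,2) c: {T1}  orig:{}
  cell(0,1) ba: {S}
  cell(1,2) ac: {A}
  cell(0,2) bac: {S}

S ∈ T[0,2] ⇒ YES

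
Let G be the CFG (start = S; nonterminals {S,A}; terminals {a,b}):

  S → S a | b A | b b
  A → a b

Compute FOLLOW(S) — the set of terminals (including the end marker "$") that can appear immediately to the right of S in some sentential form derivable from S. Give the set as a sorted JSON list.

FIRST sets, iterate to fixpoint:
iter 1:
  A via A→a b: +{a}
  S via S→b A: +{b}
  S: {b}  A: {a}
iter 2: (no change)
  S: {b}  A: {a}

Compute FOLLOW by fixpoint:
seed FOLLOW(S) with $
iter 1:
  S→S a: FOLLOW(S) ⊇ FIRST(a) = {a}; new: +{a}
  S→b A: FOLLOW(A) ⊇ FOLLOW(S) ⊇ {$,a}; new: +{$,a}
  FOLLOW(S)={$,a}  FOLLOW(A)={$,a}
iter 2: — fixpoint
  FOLLOW(S)={$,a}  FOLLOW(A)={$,a}

FOLLOW(S) = ["$", "a"]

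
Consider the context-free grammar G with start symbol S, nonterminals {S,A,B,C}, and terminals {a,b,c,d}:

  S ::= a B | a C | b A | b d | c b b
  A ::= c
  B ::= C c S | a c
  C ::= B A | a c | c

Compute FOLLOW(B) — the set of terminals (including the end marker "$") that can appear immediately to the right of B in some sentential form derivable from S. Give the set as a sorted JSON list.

FIRST sets, iterate to fixpoint:
pass 1:
  A via A→c: +{c}
  B via B→a c: +{a}
  C via C→B A: +{a}
  C via C→c: +{c}
  S via S→a B: +{a}
  S via S→b A: +{b}
  S via S→c b b: +{c}
  FIRST(S)={a,b,c}  FIRST(A)={c}  FIRST(B)={a}  FIRST(C)={a,c}
pass 2:
  B via B→C c S: +{c}
  FIRST(S)={a,b,c}  FIRST(A)={c}  FIRST(B)={a,c}  FIRST(C)={a,c}
pass 3: (no change)
  FIRST(S)={a,b,c}  FIRST(A)={c}  FIRST(B)={a,c}  FIRST(C)={a,c}

FOLLOW sets:
initialize: $ ∈ FOLLOW(S)
iter 1:
  B→C c S: FOLLOW(C) ⊇ FIRST(c) = {c}; new: +{c}
  C→B A: FOLLOW(B) ⊇ FIRST(A) = {c}; new: +{c}
  C→B A: FOLLOW(A) ⊇ FOLLOW(C) ⊇ {c}; new: +{c}
  S→a B: FOLLOW(B) ⊇ FOLLOW(S) ⊇ {$}; new: +{$}
  S→a C: FOLLOW(C) ⊇ FOLLOW(S) ⊇ {$}; new: +{$}
  S→b A: FOLLOW(A) ⊇ FOLLOW(S) ⊇ {$}; new: +{$}
  FOLLOW[S]={$}  FOLLOW[A]={$,c}  FOLLOW[B]={$,c}  FOLLOW[C]={$,c}
iter 2:
  B→C c S: FOLLOW(S) ⊇ FOLLOW(B) ⊇ {$,c}; new: +{c}
  FOLLOW[S]={$,c}  FOLLOW[A]={$,c}  FOLLOW[B]={$,c}  FOLLOW[C]={$,c}
iter 3: done
  FOLLOW[S]={$,c}  FOLLOW[A]={$,c}  FOLLOW[B]={$,c}  FOLLOW[C]={$,c}

FOLLOW(B) = ["$", "c"]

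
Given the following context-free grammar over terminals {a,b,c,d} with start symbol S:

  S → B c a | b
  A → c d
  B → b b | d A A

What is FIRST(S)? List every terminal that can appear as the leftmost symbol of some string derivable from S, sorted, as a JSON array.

FIRST sets, iterate to fixpoint:
pass 1:
  A via A→c d: +{c}
  B via B→b b: +{b}
  B via B→d A A: +{d}
  S via S→B c a: +{b,d}
  FIRST[S]={b,d}  FIRST[A]={c}  FIRST[B]={b,d}
pass 2: — fixpoint
  FIRST[S]={b,d}  FIRST[A]={c}  FIRST[B]={b,d}

FIRST(S) = ["b", "d"]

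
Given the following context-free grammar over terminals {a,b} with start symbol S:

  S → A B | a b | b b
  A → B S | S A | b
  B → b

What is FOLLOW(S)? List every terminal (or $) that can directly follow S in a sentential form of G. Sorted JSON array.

FIRST sets, iterate to fixpoint:
iter 1:
  A via A→b: +{b}
  B via B→b: +{b}
  S via S→A B: +{b}
  S via S→a b: +{a}
  FIRST[S]={a,b}  FIRST[A]={b}  FIRST[B]={b}
iter 2:
  A via A→S A: +{a}
  FIRST[S]={a,b}  FIRST[A]={a,b}  FIRST[B]={b}
iter 3: done
  FIRST[S]={a,b}  FIRST[A]={a,b}  FIRST[B]={b}

FOLLOW sets:
FOLLOW(S) := {$}
pass 1:
  A→B S: FOLLOW(B) ⊇ FIRST(S) = {a,b}; new: +{a,b}
  A→S A: FOLLOW(S) ⊇ FIRST(A) = {a,b}; new: +{a,b}
  S→A B: FOLLOW(A) ⊇ FIRST(B) = {b}; new: +{b}
  S→A B: FOLLOW(B) ⊇ FOLLOW(S) ⊇ {$,a,b}; new: +{$}
  FOLLOW(S)={$,a,b}  FOLLOW(A)={b}  FOLLOW(B)={$,a,b}
pass 2: (stable)
  FOLLOW(S)={$,a,b}  FOLLOW(A)={b}  FOLLOW(B)={$,a,b}

FOLLOW(S) = ["$", "a", "b"]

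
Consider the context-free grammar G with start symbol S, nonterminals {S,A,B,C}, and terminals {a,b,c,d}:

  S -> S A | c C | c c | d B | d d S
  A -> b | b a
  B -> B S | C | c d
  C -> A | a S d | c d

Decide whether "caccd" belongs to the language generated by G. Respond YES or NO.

Convert to CNF:
  S -> S A | T2 B | T2 X6 | T3 C | T3 T3
  A -> T0 T1 | b
  B -> B S | T0 T1 | T1 X4 | T3 T2 | b
  C -> T0 T1 | T1 X5 | T3 T2 | b
  T0 -> b
  T1 -> a
  T2 -> d
  T3 -> c
  X4 -> S T2
  X5 -> S T2
  X6 -> T2 S

CYK table (by increasing span):
  [0..0]={T3}  "c"  orig:{}
  [1..1]={T1}  "a"  orig:{}
  [2..2]={T3}  "c"  orig:{}
  [3..3]={T3}  "c"  orig:{}
  [4..4]={T2}  "d"  orig:{}
  [0..1]=∅  "ca"
  [1..2]=∅  "ac"
  [2..3]={S}  "cc"
  [3..4]={B,C}  "cd"
  [0..2]=∅  "cac"
  [1..3]=∅  "acc"
  [2..4]={S,X4,X5}  "ccd"  orig:{S}
  [0..3]=∅  "cacc"
  [1..4]={B,C}  "accd"
  [0..4]={S}  "caccd"

S ∈ T[0,4] ⇒ YES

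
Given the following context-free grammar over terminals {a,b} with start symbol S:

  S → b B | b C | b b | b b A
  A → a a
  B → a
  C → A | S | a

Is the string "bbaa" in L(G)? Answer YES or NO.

CNF form of G:
  S -> T1 B | T1 C | T1 T1 | T1 X3
  A -> T0 T0
  B -> a
  C -> T0 T0 | T1 B | T1 C | T1 T1 | T1 X2 | a
  T0 -> a
  T1 -> b
  X2 -> T1 A
  X3 -> T1 A

Fill CYK table bottom-up:
  [0..0]={T1}  "b"  orig:{}
  [1..1]={T1}  "b"  orig:{}
  [2..2]={B,C,T0}  "a"  orig:{B,C}
  [3..3]={B,C,T0}  "a"  orig:{B,C}
  [0..1]={C,S}  "bb"
  [1..2]={C,S}  "ba"
  [2..3]={A,C}  "aa"
  [0..2]={C,S}  "bba"
  [1..3]={C,S,X2,X3}  "baa"  orig:{C,S}
  [0..3]={C,S}  "bbaa"

S ∈ T[0,3] ⇒ YES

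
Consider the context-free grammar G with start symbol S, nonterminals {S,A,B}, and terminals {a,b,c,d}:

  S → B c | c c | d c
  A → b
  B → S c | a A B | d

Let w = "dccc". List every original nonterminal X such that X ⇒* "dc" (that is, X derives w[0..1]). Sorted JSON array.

CNF form of G:
  S -> B T0 | T0 T0 | T2 T0
  A -> b
  B -> S T0 | T1 X3 | d
  T0 -> c
  T1 -> a
  T2 -> d
  X3 -> A B

CYK fill, restricted to cells inside w[0..1]:
  [0..0]={B,T2}  "d"  orig:{B}
  [1..1]={T0}  "c"  orig:{}
  [0..1]={S}  "dc"

Original NTs in T[0,1] deriving "dc": ["S"]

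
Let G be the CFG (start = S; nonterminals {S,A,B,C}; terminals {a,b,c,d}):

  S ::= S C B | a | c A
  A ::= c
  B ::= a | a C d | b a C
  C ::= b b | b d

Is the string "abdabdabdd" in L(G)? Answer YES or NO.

Convert to CNF:
  S -> S X6 | T3 A | a
  A -> c
  B -> T0 X4 | T2 X5 | a
  C -> T2 T1 | T2 T2
  T0 -> a
  T1 -> d
  T2 -> b
  T3 -> c
  X4 -> C T1
  X5 -> T0 C
  X6 -> C B

CYK fill:
  [0..0]={B,S,T0}  "a"  orig:{B,S}
  [1..1]={T2}  "b"  orig:{}
  [2..2]={T1}  "d"  orig:{}
  [3..3]={B,S,T0}  "a"  orig:{B,S}
  [4..4]={T2}  "b"  orig:{}
  [5..5]={T1}  "d"  orig:{}
  [6..6]={B,S,T0}  "a"  orig:{B,S}
  [7..7]={T2}  "b"  orig:{}
  [8..8]={T1}  "d"  orig:{}
  [9..9]={T1}  "d"  orig:{}
  [0..1]=∅  "ab"
  [1..2]={C}  "bd"
  [2..3]=∅  "da"
  [3..4]=∅  "ab"
  [4..5]={C}  "bd"
  [5..6]=∅  "da"
  [6..7]=∅  "ab"
  [7..8]={C}  "bd"
  [8..9]=∅  "dd"
  [0..2]={X5}  "abd"  orig:{}
  [1..3]={X6}  "bda"  orig:{}
  [2..4]=∅  "dab"
  [3..5]={X5}  "abd"  orig:{}
  [4..6]={X6}  "bda"  orig:{}
  [5..7]=∅  "dab"
  [6..8]={X5}  "abd"  orig:{}
  [7..9]={X4}  "bdd"  orig:{}
  [0..3]={S}  "abda"
  [1..4]=∅  "bdab"
  [2..5]=∅  "dabd"
  [3..6]={S}  "abda"
  [4..7]=∅  "bdab"
  [5..8]=∅  "dabd"
  [6..9]={B}  "abdd"
  [0..4]=∅  "abdab"
  [1..5]=∅  "bdabd"
  [2..6]=∅  "dabda"
  [3..7]=∅  "abdab"
  [4..8]=∅  "bdabd"
  [5..9]=∅  "dabdd"
  [0..5]=∅  "abdabd"
  [1..6]=∅  "bdabda"
  [2..7]=∅  "dabdab"
  [3..8]=∅  "abdabd"
  [4..9]={X6}  "bdabdd"  orig:{}
  [0..6]={S}  "abdabda"
  [1..7]=∅  "bdabdab"
  [2..8]=∅  "dabdabd"
  [3..9]={S}  "abdabdd"
  [0..7]=∅  "abdabdab"
  [1..8]=∅  "bdabdabd"
  [2..9]=∅  "dabdabdd"
  [0..8]=∅  "abdabdabd"
  [1..9]=∅  "bdabdabdd"
  [0..9]={S}  "abdabdabdd"

S ∈ T[0,9] ⇒ YES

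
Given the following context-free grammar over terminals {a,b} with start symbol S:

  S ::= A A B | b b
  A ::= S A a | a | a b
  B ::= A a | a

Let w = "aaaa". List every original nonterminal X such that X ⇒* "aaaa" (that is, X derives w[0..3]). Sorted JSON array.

Convert to CNF:
  S -> A X3 | T1 T1
  A -> S X2 | T0 T1 | a
  B -> A T0 | a
  T0 -> a
  T1 -> b
  X2 -> A T0
  X3 -> A B

CYK table (by increasing span) — only the sub-triangle for w[0..3]:
  T[0,0] 'a' = {A,B,T0}  orig:{A,B}
  T[1,1] 'a' = {A,B,T0}  orig:{A,B}
  T[2,2] 'a' = {A,B,T0}  orig:{A,B}
  T[3,3] 'a' = {A,B,T0}  orig:{A,B}
  T[0,1] 'aa' = {B,X2,X3}  orig:{B}
  T[1,2] 'aa' = {B,X2,X3}  orig:{B}
  T[2,3] 'aa' = {B,X2,X3}  orig:{B}
  T[0,2] 'aaa' = {S,X3}  orig:{S}
  T[1,3] 'aaa' = {S,X3}  orig:{S}
  T[0,3] 'aaaa' = {S}

Original NTs in T[0,3] deriving "aaaa": ["S"]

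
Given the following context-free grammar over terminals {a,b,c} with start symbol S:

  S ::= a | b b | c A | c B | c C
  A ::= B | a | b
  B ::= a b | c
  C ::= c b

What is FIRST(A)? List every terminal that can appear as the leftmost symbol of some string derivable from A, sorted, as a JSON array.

FIRST sets, iterate to fixpoint:
iter 1:
  A via A→a: +{a}
  A via A→b: +{b}
  B via B→a b: +{a}
  B via B→c: +{c}
  C via C→c b: +{c}
  S via S→a: +{a}
  S via S→b b: +{b}
  S via S→c A: +{c}
  FIRST[S]={a,b,c}  FIRST[A]={a,b}  FIRST[B]={a,c}  FIRST[C]={c}
iter 2:
  A via A→B: +{c}
  FIRST[S]={a,b,c}  FIRST[A]={a,b,c}  FIRST[B]={a,c}  FIRST[C]={c}
iter 3: — fixpoint
  FIRST[S]={a,b,c}  FIRST[A]={a,b,c}  FIRST[B]={a,c}  FIRST[C]={c}

FIRST(A) = ["a", "b", "c"]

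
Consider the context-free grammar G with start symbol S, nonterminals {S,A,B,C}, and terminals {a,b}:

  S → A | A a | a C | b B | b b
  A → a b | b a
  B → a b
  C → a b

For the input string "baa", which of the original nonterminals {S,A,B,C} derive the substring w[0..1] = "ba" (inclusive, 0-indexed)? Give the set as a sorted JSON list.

Convert to CNF:
  S -> A T0 | T0 C | T0 T1 | T1 B | T1 T0 | T1 T1
  A -> T0 T1 | T1 T0
  B -> T0 T1
  C -> T0 T1
  T0 -> a
  T1 -> b

CYK fill — only the sub-triangle for w[0..1]:
  T[0,0] 'b' = {T1}  orig:{}
  T[1,1] 'a' = {T0}  orig:{}
  T[0,1] 'ba' = {A,S}

Original NTs in T[0,1] deriving "ba": ["A", "S"]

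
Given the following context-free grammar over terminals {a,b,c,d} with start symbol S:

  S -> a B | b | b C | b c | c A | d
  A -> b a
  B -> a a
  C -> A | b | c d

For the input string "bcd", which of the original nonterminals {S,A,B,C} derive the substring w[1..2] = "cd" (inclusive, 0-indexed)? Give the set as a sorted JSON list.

CNF form of G:
  S -> T0 C | T0 T2 | T1 B | T2 A | b | d
  A -> T0 T1
  B -> T1 T1
  C -> T0 T1 | T2 T3 | b
  T0 -> b
  T1 -> a
  T2 -> c
  T3 -> d

CYK fill (cells [i..j] with 1 ≤ i ≤ j ≤ 2 only):
  cell(1,1) c: {T2}  orig:{}
  cell(2,2) d: {S,T3}  orig:{S}
  cell(1,2) cd: {C}

Original NTs in T[1,2] deriving "cd": ["C"]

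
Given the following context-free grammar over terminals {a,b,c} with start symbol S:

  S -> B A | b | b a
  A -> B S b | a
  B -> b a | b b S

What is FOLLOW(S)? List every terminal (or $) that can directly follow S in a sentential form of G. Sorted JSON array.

FIRST iteration:
[1]
  A via A→a: +{a}
  B via B→b a: +{b}
  S via S→B A: +{b}
  FIRST[S]={b}  FIRST[A]={a}  FIRST[B]={b}
[2]
  A via A→B S b: +{b}
  FIRST[S]={b}  FIRST[A]={a,b}  FIRST[B]={b}
[3] (stable)
  FIRST[S]={b}  FIRST[A]={a,b}  FIRST[B]={b}

Compute FOLLOW by fixpoint:
initialize: $ ∈ FOLLOW(S)
pass 1:
  A→B S b: FOLLOW(B) ⊇ FIRST(S) = {b}; new: +{b}
  A→B S b: FOLLOW(S) ⊇ FIRST(b) = {b}; new: +{b}
  S→B A: FOLLOW(B) ⊇ FIRST(A) = {a,b}; new: +{a}
  S→B A: FOLLOW(A) ⊇ FOLLOW(S) ⊇ {$,b}; new: +{$,b}
  FOLLOW[S]={$,b}  FOLLOW[A]={$,b}  FOLLOW[B]={a,b}
pass 2:
  B→b b S: FOLLOW(S) ⊇ FOLLOW(B) ⊇ {a,b}; new: +{a}
  S→B A: FOLLOW(A) ⊇ FOLLOW(S) ⊇ {$,a,b}; new: +{a}
  FOLLOW[S]={$,a,b}  FOLLOW[A]={$,a,b}  FOLLOW[B]={a,b}
pass 3: done
  FOLLOW[S]={$,a,b}  FOLLOW[A]={$,a,b}  FOLLOW[B]={a,b}

FOLLOW(S) = ["$", "a", "b"]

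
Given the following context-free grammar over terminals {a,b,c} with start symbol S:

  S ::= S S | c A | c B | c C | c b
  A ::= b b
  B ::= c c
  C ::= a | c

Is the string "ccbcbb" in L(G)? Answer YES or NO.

CNF form of G:
  S -> S S | T1 A | T1 B | T1 C | T1 T0
  A -> T0 T0
  B -> T1 T1
  C -> a | c
  T0 -> b
  T1 -> c

Fill CYK table bottom-up:
  cell(0,0) c: {C,T1}  orig:{C}
  cell(1,1) c: {C,T1}  orig:{C}
  cell(2,2) b: {T0}  orig:{}
  cell(3,3) c: {C,T1}  orig:{C}
  cell(4,4) b: {T0}  orig:{}
  cell(5,5) b: {T0}  orig:{}
  cell(0,1) cc: {B,S}
  cell(1,2) cb: {S}
  cell(2,3) bc: ∅
  cell(3,4) cb: {S}
  cell(4,5) bb: {A}
  cell(0,2) ccb: ∅
  cell(1,3) cbc: ∅
  cell(2,4) bcb: ∅
  cell(3,5) cbb: {S}
  cell(0,3) ccbc: ∅
  cell(1,4) cbcb: {S}
  cell(2,5) bcbb: ∅
  cell(0,4) ccbcb: ∅
  cell(1,5) cbcbb: {S}
  cell(0,5) ccbcbb: ∅

S ∉ T[0,5] ⇒ NO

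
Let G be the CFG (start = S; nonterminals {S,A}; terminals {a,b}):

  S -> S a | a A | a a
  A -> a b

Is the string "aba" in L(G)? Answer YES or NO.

Convert to CNF:
  S -> S T0 | T0 A | T0 T0
  A -> T0 T1
  T0 -> a
  T1 -> b

CYK table (by increasing span):
  T[0,0] 'a' = {T0}  orig:{}
  T[1,1] 'b' = {T1}  orig:{}
  T[2,2] 'a' = {T0}  orig:{}
  T[0,1] 'ab' = {A}
  T[1,2] 'ba' = ∅
  T[0,2] 'aba' = ∅

S ∉ T[0,2] ⇒ NO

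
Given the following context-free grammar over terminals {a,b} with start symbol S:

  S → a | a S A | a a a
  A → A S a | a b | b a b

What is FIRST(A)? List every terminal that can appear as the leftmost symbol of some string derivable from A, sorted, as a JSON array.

FIRST sets, iterate to fixpoint:
pass 1:
  A via A→a b: +{a}
  A via A→b a b: +{b}
  S via S→a: +{a}
  FIRST(S)={a}  FIRST(A)={a,b}
pass 2: done
  FIRST(S)={a}  FIRST(A)={a,b}

FIRST(A) = ["a", "b"]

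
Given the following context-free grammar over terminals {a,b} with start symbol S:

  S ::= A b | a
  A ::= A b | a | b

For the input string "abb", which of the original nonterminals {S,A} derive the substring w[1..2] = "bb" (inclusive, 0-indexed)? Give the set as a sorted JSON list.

Convert to CNF:
  S -> A T0 | a
  A -> A T0 | a | b
  T0 -> b

CYK fill (cells [i..j] with 1 ≤ i ≤ j ≤ 2 only):
  T[1,1] 'b' = {A,T0}  orig:{A}
  T[2,2] 'b' = {A,T0}  orig:{A}
  T[1,2] 'bb' = {A,S}

Original NTs in T[1,2] deriving "bb": ["A", "S"]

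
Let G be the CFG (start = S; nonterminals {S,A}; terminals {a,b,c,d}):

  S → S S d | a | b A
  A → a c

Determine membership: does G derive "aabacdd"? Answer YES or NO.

CNF form of G:
  S -> S X4 | T3 A | a
  A -> T0 T1
  T0 -> a
  T1 -> c
  T2 -> d
  T3 -> b
  X4 -> S T2

CYK table (by increasing span):
  [0..0]={S,T0}  "a"  orig:{S}
  [1..1]={S,T0}  "a"  orig:{S}
  [2..2]={T3}  "b"  orig:{}
  [3..3]={S,T0}  "a"  orig:{S}
  [4..4]={T1}  "c"  orig:{}
  [5..5]={T2}  "d"  orig:{}
  [6..6]={T2}  "d"  orig:{}
  [0..1]=∅  "aa"
  [1..2]=∅  "ab"
  [2..3]=∅  "ba"
  [3..4]={A}  "ac"
  [4..5]=∅  "cd"
  [5..6]=∅  "dd"
  [0..2]=∅  "aab"
  [1..3]=∅  "aba"
  [2..4]={S}  "bac"
  [3..5]=∅  "acd"
  [4..6]=∅  "cdd"
  [0..3]=∅  "aaba"
  [1..4]=∅  "abac"
  [2..5]={X4}  "bacd"  orig:{}
  [3..6]=∅  "acdd"
  [0..4]=∅  "aabac"
  [1..5]={S}  "abacd"
  [2..6]=∅  "bacdd"
  [0..5]=∅  "aabacd"
  [1..6]={X4}  "abacdd"  orig:{}
  [0..6]={S}  "aabacdd"

S ∈ T[0,6] ⇒ YES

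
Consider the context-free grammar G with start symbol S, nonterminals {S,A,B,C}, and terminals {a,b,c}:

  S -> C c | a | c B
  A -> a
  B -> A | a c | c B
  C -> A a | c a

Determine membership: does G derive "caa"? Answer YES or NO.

CNF form of G:
  S -> C T1 | T1 B | a
  A -> a
  B -> T0 T1 | T1 B | a
  C -> A T0 | T1 T0
  T0 -> a
  T1 -> c

Fill CYK table bottom-up:
  [0..0]={T1}  "c"  orig:{}
  [1..1]={A,B,S,T0}  "a"  orig:{A,B,S}
  [2..2]={A,B,S,T0}  "a"  orig:{A,B,S}
  [0..1]={B,C,S}  "ca"
  [1..2]={C}  "aa"
  [0..2]=∅  "caa"

S ∉ T[0,2] ⇒ NO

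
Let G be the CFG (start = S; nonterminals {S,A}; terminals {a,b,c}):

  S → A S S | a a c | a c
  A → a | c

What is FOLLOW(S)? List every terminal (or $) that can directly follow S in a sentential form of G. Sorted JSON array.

Compute FIRST by fixpoint:
round 1:
  A via A→a: +{a}
  A via A→c: +{c}
  S via S→A S S: +{a,c}
  FIRST(S)={a,c}  FIRST(A)={a,c}
round 2: done
  FIRST(S)={a,c}  FIRST(A)={a,c}

Compute FOLLOW by fixpoint:
initialize: $ ∈ FOLLOW(S)
pass 1:
  S→A S S: FOLLOW(A) ⊇ FIRST(S) = {a,c}; new: +{a,c}
  S→A S S: FOLLOW(S) ⊇ FIRST(S) = {a,c}; new: +{a,c}
  FOLLOW[S]={$,a,c}  FOLLOW[A]={a,c}
pass 2: (no change)
  FOLLOW[S]={$,a,c}  FOLLOW[A]={a,c}

FOLLOW(S) = ["$", "a", "c"]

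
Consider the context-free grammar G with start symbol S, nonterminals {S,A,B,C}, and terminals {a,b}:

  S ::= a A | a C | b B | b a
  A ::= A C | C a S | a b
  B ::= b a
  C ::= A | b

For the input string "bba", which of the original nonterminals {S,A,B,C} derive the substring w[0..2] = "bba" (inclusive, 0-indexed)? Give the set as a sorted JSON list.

CNF form of G:
  S -> T0 A | T0 C | T1 B | T1 T0
  A -> A C | C X2 | T0 T1
  B -> T1 T0
  C -> A C | C X3 | T0 T1 | b
  T0 -> a
  T1 -> b
  X2 -> T0 S
  X3 -> T0 S

CYK fill (cells [i..j] with 0 ≤ i ≤ j ≤ 2 only):
  [0..0]={C,T1}  "b"  orig:{C}
  [1..1]={C,T1}  "b"  orig:{C}
  [2..2]={T0}  "a"  orig:{}
  [0..1]=∅  "bb"
  [1..2]={B,S}  "ba"
  [0..2]={S}  "bba"

Original NTs in T[0,2] deriving "bba": ["S"]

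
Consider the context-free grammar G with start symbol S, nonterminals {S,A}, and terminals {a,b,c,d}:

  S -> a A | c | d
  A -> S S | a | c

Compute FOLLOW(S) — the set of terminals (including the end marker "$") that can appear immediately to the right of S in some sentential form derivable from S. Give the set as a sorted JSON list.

Compute FIRST by fixpoint:
pass 1:
  A via A→a: +{a}
  A via A→c: +{c}
  S via S→a A: +{a}
  S via S→c: +{c}
  S via S→d: +{d}
  S: {a,c,d}  A: {a,c}
pass 2:
  A via A→S S: +{d}
  S: {a,c,d}  A: {a,c,d}
pass 3: (no change)
  S: {a,c,d}  A: {a,c,d}

Compute FOLLOW by fixpoint:
FOLLOW(S) := {$}
iter 1:
  A→S S: FOLLOW(S) ⊇ FIRST(S) = {a,c,d}; new: +{a,c,d}
  S→a A: FOLLOW(A) ⊇ FOLLOW(S) ⊇ {$,a,c,d}; new: +{$,a,c,d}
  FOLLOW(S)={$,a,c,d}  FOLLOW(A)={$,a,c,d}
iter 2: (stable)
  FOLLOW(S)={$,a,c,d}  FOLLOW(A)={$,a,c,d}

FOLLOW(S) = ["$", "a", "c", "d"]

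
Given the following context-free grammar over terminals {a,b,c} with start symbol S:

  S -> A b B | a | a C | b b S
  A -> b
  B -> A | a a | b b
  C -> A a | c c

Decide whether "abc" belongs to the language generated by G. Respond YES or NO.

Convert to CNF:
  S -> A X3 | T0 C | T1 X4 | a
  A -> b
  B -> T0 T0 | T1 T1 | b
  C -> A T0 | T2 T2
  T0 -> a
  T1 -> b
  T2 -> c
  X3 -> T1 B
  X4 -> T1 S

CYK fill:
  T[0,0] 'a' = {S,T0}  orig:{S}
  T[1,1] 'b' = {A,B,T1}  orig:{A,B}
  T[2,2] 'c' = {T2}  orig:{}
  T[0,1] 'ab' = ∅
  T[1,2] 'bc' = ∅
  T[0,2] 'abc' = ∅

S ∉ T[0,2] ⇒ NO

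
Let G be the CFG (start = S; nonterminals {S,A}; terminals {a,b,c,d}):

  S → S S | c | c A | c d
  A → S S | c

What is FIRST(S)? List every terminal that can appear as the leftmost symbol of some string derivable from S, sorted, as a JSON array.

FIRST iteration:
pass 1:
  A via A→c: +{c}
  S via S→c: +{c}
  S: {c}  A: {c}
pass 2: (stable)
  S: {c}  A: {c}

FIRST(S) = ["c"]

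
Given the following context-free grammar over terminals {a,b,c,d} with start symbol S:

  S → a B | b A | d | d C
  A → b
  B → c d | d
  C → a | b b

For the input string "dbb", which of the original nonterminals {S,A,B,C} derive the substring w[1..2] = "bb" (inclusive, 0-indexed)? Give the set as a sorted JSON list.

CNF form of G:
  S -> T1 C | T2 A | T3 B | d
  A -> b
  B -> T0 T1 | d
  C -> T2 T2 | a
  T0 -> c
  T1 -> d
  T2 -> b
  T3 -> a

CYK fill, restricted to cells inside w[1..2]:
  T[1,1] 'b' = {A,T2}  orig:{A}
  T[2,2] 'b' = {A,T2}  orig:{A}
  T[1,2] 'bb' = {C,S}

Original NTs in T[1,2] deriving "bb": ["C", "S"]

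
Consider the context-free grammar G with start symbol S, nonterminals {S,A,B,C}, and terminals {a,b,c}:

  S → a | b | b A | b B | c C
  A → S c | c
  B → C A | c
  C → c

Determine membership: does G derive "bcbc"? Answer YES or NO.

CNF form of G:
  S -> T0 C | T1 A | T1 B | a | b
  A -> S T0 | c
  B -> C A | c
  C -> c
  T0 -> c
  T1 -> b

CYK fill:
  cell(0,0) b: {S,T1}  orig:{S}
  cell(1,1) c: {A,B,C,T0}  orig:{A,B,C}
  cell(2,2) b: {S,T1}  orig:{S}
  cell(3,3) c: {A,B,C,T0}  orig:{A,B,C}
  cell(0,1) bc: {A,S}
  cell(1,2) cb: ∅
  cell(2,3) bc: {A,S}
  cell(0,2) bcb: ∅
  cell(1,3) cbc: {B}
  cell(0,3) bcbc: {S}

S ∈ T[0,3] ⇒ YES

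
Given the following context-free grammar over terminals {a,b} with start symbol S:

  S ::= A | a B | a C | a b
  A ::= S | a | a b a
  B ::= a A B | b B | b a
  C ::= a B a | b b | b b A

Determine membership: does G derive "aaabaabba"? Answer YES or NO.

CNF form of G:
  S -> T0 B | T0 C | T0 T1 | T0 X6 | a
  A -> T0 B | T0 C | T0 T1 | T0 X2 | a
  B -> T0 X3 | T1 B | T1 T0
  C -> T0 X4 | T1 T1 | T1 X5
  T0 -> a
  T1 -> b
  X2 -> T1 T0
  X3 -> A B
  X4 -> B T0
  X5 -> T1 A
  X6 -> T1 T0

Fill CYK table bottom-up:
  cell(0,0) a: {A,S,T0}  orig:{A,S}
  cell(1,1) a: {A,S,T0}  orig:{A,S}
  cell(2,2) a: {A,S,T0}  orig:{A,S}
  cell(3,3) b: {T1}  orig:{}
  cell(4,4) a: {A,S,T0}  orig:{A,S}
  cell(5,5) a: {A,S,T0}  orig:{A,S}
  cell(6,6) b: {T1}  orig:{}
  cell(7,7) b: {T1}  orig:{}
  cell(8,8) a: {A,S,T0}  orig:{A,S}
  cell(0,1) aa: ∅
  cell(1,2) aa: ∅
  cell(2,3) ab: {A,S}
  cell(3,4) ba: {B,X2,X5,X6}  orig:{B}
  cell(4,5) aa: ∅
  cell(5,6) ab: {A,S}
  cell(6,7) bb: {C}
  cell(7,8) ba: {B,X2,X5,X6}  orig:{B}
  cell(0,2) aaa: ∅
  cell(1,3) aab: ∅
  cell(2,4) aba: {A,S,X3}  orig:{A,S}
  cell(3,5) baa: {X4}  orig:{}
  cell(4,6) aab: ∅
  cell(5,7) abb: {A,S}
  cell(6,8) bba: {B,C}
  cell(0,3) aaab: ∅
  cell(1,4) aaba: {B}
  cell(2,5) abaa: {C}
  cell(3,6) baab: ∅
  cell(4,7) aabb: ∅
  cell(5,8) abba: {A,S,X3}  orig:{A,S}
  cell(0,4) aaaba: {A,S,X3}  orig:{A,S}
  cell(1,5) aabaa: {A,S,X4}  orig:{A,S}
  cell(2,6) abaab: ∅
  cell(3,7) baabb: ∅
  cell(4,8) aabba: {B}
  cell(0,5) aaabaa: {C}
  cell(1,6) aabaab: ∅
  cell(2,7) abaabb: ∅
  cell(3,8) baabba: {B}
  cell(0,6) aaabaab: ∅
  cell(1,7) aabaabb: ∅
  cell(2,8) abaabba: {A,S,X3}  orig:{A,S}
  cell(0,7) aaabaabb: ∅
  cell(1,8) aabaabba: {B,X3}  orig:{B}
  cell(0,8) aaabaabba: {A,B,S,X3}  orig:{A,B,S}

S ∈ T[0,8] ⇒ YES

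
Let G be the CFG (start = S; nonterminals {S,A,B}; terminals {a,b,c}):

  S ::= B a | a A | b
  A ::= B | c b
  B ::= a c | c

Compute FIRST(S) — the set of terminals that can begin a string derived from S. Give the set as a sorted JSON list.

FIRST iteration:
iter 1:
  A via A→c b: +{c}
  B via B→a c: +{a}
  B via B→c: +{c}
  S via S→B a: +{a,c}
  S via S→b: +{b}
  S: {a,b,c}  A: {c}  B: {a,c}
iter 2:
  A via A→B: +{a}
  S: {a,b,c}  A: {a,c}  B: {a,c}
iter 3: (stable)
  S: {a,b,c}  A: {a,c}  B: {a,c}

FIRST(S) = ["a", "b", "c"]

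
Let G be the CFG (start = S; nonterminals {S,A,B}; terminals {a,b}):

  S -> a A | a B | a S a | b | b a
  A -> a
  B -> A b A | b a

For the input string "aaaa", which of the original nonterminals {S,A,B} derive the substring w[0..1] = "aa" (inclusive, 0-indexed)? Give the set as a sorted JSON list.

CNF form of G:
  S -> T0 T1 | T1 A | T1 B | T1 X3 | b
  A -> a
  B -> A X2 | T0 T1
  T0 -> b
  T1 -> a
  X2 -> T0 A
  X3 -> S T1

CYK table (by increasing span) — only the sub-triangle for w[0..1]:
  [0..0]={A,T1}  "a"  orig:{A}
  [1..1]={A,T1}  "a"  orig:{A}
  [0..1]={S}  "aa"

Original NTs in T[0,1] deriving "aa": ["S"]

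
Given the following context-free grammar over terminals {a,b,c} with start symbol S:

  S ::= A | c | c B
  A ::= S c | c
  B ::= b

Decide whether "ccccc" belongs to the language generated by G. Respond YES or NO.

CNF form of G:
  S -> S T0 | T0 B | c
  A -> S T0 | c
  B -> b
  T0 -> c

CYK fill:
  cell(0,0) c: {A,S,T0}  orig:{A,S}
  cell(1,1) c: {A,S,T0}  orig:{A,S}
  cell(2,2) c: {A,S,T0}  orig:{A,S}
  cell(3,3) c: {A,S,T0}  orig:{A,S}
  cell(4,4) c: {A,S,T0}  orig:{A,S}
  cell(0,1) cc: {A,S}
  cell(1,2) cc: {A,S}
  cell(2,3) cc: {A,S}
  cell(3,4) cc: {A,S}
  cell(0,2) ccc: {A,S}
  cell(1,3) ccc: {A,S}
  cell(2,4) ccc: {A,S}
  cell(0,3) cccc: {A,S}
  cell(1,4) cccc: {A,S}
  cell(0,4) ccccc: {A,S}

S ∈ T[0,4] ⇒ YES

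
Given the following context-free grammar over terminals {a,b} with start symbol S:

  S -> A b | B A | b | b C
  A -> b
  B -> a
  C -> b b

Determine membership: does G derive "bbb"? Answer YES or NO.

CNF form of G:
  S -> A T0 | B A | T0 C | b
  A -> b
  B -> a
  C -> T0 T0
  T0 -> b

CYK table (by increasing span):
  T[0,0] 'b' = {A,S,T0}  orig:{A,S}
  T[1,1] 'b' = {A,S,T0}  orig:{A,S}
  T[2,2] 'b' = {A,S,T0}  orig:{A,S}
  T[0,1] 'bb' = {C,S}
  T[1,2] 'bb' = {C,S}
  T[0,2] 'bbb' = {S}

S ∈ T[0,2] ⇒ YES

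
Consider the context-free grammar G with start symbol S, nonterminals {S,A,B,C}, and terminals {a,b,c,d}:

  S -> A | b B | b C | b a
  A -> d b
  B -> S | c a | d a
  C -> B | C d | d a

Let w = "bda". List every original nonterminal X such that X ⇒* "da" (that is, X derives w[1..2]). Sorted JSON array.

Convert to CNF:
  S -> T0 T1 | T1 B | T1 C | T1 T2
  A -> T0 T1
  B -> T0 T1 | T0 T2 | T1 B | T1 C | T1 T2 | T3 T2
  C -> C T0 | T0 T1 | T0 T2 | T1 B | T1 C | T1 T2 | T3 T2
  T0 -> d
  T1 -> b
  T2 -> a
  T3 -> c

Fill CYK table bottom-up (cells [i..j] with 1 ≤ i ≤ j ≤ 2 only):
  [1..1]={T0}  "d"  orig:{}
  [2..2]={T2}  "a"  orig:{}
  [1..2]={B,C}  "da"

Original NTs in T[1,2] deriving "da": ["B", "C"]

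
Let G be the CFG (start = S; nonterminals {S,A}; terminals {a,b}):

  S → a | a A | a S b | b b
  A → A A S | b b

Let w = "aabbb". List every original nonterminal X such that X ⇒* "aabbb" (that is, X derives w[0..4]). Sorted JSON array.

Convert to CNF:
  S -> T0 T0 | T1 A | T1 X3 | a
  A -> A X2 | T0 T0
  T0 -> b
  T1 -> a
  X2 -> A S
  X3 -> S T0

CYK table (by increasing span) (cells [i..j] with 0 ≤ i ≤ j ≤ 4 only):
  cell(0,0) a: {S,T1}  orig:{S}
  cell(1,1) a: {S,T1}  orig:{S}
  cell(2,2) b: {T0}  orig:{}
  cell(3,3) b: {T0}  orig:{}
  cell(4,4) b: {T0}  orig:{}
  cell(0,1) aa: ∅
  cell(1,2) ab: {X3}  orig:{}
  cell(2,3) bb: {A,S}
  cell(3,4) bb: {A,S}
  cell(0,2) aab: {S}
  cell(1,3) abb: {S}
  cell(2,4) bbb: {X3}  orig:{}
  cell(0,3) aabb: {X3}  orig:{}
  cell(1,4) abbb: {S,X3}  orig:{S}
  cell(0,4) aabbb: {S}

Original NTs in T[0,4] deriving "aabbb": ["S"]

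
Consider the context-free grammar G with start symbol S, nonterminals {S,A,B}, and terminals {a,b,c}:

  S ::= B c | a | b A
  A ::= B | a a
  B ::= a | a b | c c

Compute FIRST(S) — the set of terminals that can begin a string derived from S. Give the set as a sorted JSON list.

FIRST sets, iterate to fixpoint:
pass 1:
  A via A→a a: +{a}
  B via B→a: +{a}
  B via B→c c: +{c}
  S via S→B c: +{a,c}
  S via S→b A: +{b}
  S: {a,b,c}  A: {a}  B: {a,c}
pass 2:
  A via A→B: +{c}
  S: {a,b,c}  A: {a,c}  B: {a,c}
pass 3: done
  S: {a,b,c}  A: {a,c}  B: {a,c}

FIRST(S) = ["a", "b", "c"]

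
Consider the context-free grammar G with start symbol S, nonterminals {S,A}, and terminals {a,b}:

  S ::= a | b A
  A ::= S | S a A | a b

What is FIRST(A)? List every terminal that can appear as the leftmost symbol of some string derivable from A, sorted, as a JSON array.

Compute FIRST by fixpoint:
[1]
  A via A→a b: +{a}
  S via S→a: +{a}
  S via S→b A: +{b}
  FIRST[S]={a,b}  FIRST[A]={a}
[2]
  A via A→S: +{b}
  FIRST[S]={a,b}  FIRST[A]={a,b}
[3] done
  FIRST[S]={a,b}  FIRST[A]={a,b}

FIRST(A) = ["a", "b"]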